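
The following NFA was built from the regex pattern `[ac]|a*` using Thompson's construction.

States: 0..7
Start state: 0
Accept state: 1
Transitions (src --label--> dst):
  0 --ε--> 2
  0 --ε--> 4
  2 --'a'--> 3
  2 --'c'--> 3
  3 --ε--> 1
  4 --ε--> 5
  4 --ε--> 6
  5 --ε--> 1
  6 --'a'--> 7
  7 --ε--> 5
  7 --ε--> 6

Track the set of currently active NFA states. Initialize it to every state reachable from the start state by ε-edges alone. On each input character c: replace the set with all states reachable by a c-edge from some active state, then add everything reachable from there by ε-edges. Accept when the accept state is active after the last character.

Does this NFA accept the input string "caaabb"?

Answer: REJECT

Trace:
S₀ = ε-closure({0}) = {0,1,2,4,5,6}
'c' @ 1: {1,3}  ✓accept
'a' @ 2: {}  — state set empty
rest 'aabb' ignored (set empty)
end set {} — state 1 not in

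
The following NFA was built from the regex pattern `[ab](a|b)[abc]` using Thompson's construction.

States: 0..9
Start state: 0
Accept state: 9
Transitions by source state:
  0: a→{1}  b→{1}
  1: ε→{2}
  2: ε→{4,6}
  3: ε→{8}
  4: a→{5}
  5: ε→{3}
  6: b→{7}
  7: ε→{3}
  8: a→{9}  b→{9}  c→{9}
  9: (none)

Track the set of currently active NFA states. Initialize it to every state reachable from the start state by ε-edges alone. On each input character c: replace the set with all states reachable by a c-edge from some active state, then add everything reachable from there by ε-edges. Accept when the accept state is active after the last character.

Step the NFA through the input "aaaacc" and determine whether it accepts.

Answer: REJECT

Derivation:
initial (ε-close {0}): {0}
'a' @ 1: {1,2,4,6}
'a' @ 2: {3,5,8}
'a' @ 3: {9}  [accepting]
'a' @ 4: {}  — state set empty
rest 'cc' ignored (set empty)
after full input: {}  (accept=9 not in)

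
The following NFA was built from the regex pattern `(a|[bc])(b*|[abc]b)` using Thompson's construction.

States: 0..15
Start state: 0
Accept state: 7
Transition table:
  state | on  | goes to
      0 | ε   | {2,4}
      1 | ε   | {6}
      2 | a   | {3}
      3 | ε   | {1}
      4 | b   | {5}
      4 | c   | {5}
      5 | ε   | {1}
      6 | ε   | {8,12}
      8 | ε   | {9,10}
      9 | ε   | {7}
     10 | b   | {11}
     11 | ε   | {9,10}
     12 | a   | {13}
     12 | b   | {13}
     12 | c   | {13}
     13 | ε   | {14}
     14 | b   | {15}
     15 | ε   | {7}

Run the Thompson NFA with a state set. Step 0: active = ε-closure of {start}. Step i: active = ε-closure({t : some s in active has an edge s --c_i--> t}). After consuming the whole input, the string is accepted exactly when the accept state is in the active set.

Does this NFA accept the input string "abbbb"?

S₀ = ε-closure({0}) = {0,2,4}
'a' @ 1: {1,3,6,7,8,9,10,12}  ✓accept
'b' @ 2: {7,9,10,11,13,14}  ✓accept
'b' @ 3: {7,9,10,11,15}  ✓accept
'b' @ 4: {7,9,10,11}  ✓accept
'b' @ 5: {7,9,10,11}  ✓accept
after full input: {7,9,10,11}  (accept=7 in)

Answer: ACCEPT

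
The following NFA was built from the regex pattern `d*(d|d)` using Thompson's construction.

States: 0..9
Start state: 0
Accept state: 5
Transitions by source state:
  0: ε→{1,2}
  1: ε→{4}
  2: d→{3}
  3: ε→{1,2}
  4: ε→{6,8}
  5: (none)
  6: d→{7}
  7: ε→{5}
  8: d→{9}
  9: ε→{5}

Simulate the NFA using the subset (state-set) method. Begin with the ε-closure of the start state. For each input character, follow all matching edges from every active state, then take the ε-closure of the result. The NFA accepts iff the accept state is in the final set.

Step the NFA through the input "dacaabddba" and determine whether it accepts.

Answer: REJECT

Trace:
start: ε-closure({0}) = {0,1,2,4,6,8}
'd' @ 1: {1,2,3,4,5,6,7,8,9}  ✓accept
'a' @ 2: {}  — no active states
rest 'caabddba' ignored (set empty)
end set {} — state 5 not in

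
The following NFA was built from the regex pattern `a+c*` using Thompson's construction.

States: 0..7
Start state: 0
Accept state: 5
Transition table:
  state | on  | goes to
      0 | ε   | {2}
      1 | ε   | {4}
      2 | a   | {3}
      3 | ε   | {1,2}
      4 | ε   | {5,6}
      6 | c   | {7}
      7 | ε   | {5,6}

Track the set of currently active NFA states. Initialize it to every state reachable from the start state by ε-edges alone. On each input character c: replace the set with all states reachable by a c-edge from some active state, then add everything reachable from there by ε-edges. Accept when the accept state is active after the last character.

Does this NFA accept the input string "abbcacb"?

S₀ = ε-closure({0}) = {0,2}
'a' @ 1: {1,2,3,4,5,6}  (accept∈set)
'b' @ 2: {}  — no active states
rest 'bcacb' ignored (set empty)
end set {} — state 5 not in

Answer: REJECT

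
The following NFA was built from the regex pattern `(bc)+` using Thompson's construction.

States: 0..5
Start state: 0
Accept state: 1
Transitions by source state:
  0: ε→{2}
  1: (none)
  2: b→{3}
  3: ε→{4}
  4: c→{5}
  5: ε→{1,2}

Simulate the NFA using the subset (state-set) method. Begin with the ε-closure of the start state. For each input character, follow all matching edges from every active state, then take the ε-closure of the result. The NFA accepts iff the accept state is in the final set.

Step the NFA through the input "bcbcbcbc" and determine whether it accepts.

Answer: ACCEPT

Derivation:
start: ε-closure({0}) = {0,2}
'b' @ 1: {3,4}
'c' @ 2: {1,2,5}  [accepting]
'b' @ 3: {3,4}
'c' @ 4: {1,2,5}  [accepting]
'b' @ 5: {3,4}
'c' @ 6: {1,2,5}  [accepting]
'b' @ 7: {3,4}
'c' @ 8: {1,2,5}  [accepting]
end set {1,2,5} — state 1 in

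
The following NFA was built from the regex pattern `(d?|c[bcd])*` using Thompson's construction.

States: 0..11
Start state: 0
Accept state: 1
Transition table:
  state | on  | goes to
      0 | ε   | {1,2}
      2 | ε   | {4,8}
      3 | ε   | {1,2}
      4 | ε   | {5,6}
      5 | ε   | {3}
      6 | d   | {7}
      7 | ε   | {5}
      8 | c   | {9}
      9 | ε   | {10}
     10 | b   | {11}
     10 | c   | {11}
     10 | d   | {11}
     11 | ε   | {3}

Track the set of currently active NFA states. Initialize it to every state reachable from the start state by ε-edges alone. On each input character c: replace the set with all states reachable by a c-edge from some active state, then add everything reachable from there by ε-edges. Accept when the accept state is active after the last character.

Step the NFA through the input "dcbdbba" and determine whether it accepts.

S₀ = ε-closure({0}) = {0,1,2,3,4,5,6,8}
'd' @ 1: {1,2,3,4,5,6,7,8}  ✓accept
'c' @ 2: {9,10}
'b' @ 3: {1,2,3,4,5,6,8,11}  ✓accept
'd' @ 4: {1,2,3,4,5,6,7,8}  ✓accept
'b' @ 5: {}  — no active states
rest 'ba' ignored (set empty)
after full input: {}  (accept=1 not in)

Answer: REJECT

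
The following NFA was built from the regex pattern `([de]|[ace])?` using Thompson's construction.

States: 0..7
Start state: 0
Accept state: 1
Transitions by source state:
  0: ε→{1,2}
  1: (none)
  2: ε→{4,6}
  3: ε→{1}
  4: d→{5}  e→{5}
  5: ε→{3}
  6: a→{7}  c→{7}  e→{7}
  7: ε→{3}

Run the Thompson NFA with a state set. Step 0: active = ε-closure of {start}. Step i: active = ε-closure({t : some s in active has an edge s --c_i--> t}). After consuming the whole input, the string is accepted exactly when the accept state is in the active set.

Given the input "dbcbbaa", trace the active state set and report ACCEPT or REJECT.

initial (ε-close {0}): {0,1,2,4,6}
'd' @ 1: {1,3,5}  [accepting]
'b' @ 2: {}  — dead — no transitions
rest 'cbbaa' ignored (set empty)
final: {}; accept 1 not in set

Answer: REJECT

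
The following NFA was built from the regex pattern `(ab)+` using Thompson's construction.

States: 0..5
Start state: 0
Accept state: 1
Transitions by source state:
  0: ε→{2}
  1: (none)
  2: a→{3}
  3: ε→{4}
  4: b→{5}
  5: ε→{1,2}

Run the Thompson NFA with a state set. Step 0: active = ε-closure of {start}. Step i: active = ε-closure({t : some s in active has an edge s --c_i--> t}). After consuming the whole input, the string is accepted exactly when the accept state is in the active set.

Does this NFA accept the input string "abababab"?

start: ε-closure({0}) = {0,2}
'a' @ 1: {3,4}
'b' @ 2: {1,2,5}  (accept∈set)
'a' @ 3: {3,4}
'b' @ 4: {1,2,5}  (accept∈set)
'a' @ 5: {3,4}
'b' @ 6: {1,2,5}  (accept∈set)
'a' @ 7: {3,4}
'b' @ 8: {1,2,5}  (accept∈set)
after full input: {1,2,5}  (accept=1 in)

Answer: ACCEPT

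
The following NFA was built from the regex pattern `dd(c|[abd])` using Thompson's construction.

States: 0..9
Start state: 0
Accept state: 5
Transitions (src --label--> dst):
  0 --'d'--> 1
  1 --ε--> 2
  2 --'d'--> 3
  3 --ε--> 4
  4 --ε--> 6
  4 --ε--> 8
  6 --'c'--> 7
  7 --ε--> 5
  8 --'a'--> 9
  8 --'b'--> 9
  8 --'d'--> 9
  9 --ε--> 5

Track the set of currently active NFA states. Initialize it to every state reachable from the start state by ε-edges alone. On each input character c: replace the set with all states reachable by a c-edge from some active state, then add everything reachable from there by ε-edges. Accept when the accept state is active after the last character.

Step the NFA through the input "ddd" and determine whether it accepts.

S₀ = ε-closure({0}) = {0}
'd' @ 1: {1,2}
'd' @ 2: {3,4,6,8}
'd' @ 3: {5,9}  (accept∈set)
after full input: {5,9}  (accept=5 in)

Answer: ACCEPT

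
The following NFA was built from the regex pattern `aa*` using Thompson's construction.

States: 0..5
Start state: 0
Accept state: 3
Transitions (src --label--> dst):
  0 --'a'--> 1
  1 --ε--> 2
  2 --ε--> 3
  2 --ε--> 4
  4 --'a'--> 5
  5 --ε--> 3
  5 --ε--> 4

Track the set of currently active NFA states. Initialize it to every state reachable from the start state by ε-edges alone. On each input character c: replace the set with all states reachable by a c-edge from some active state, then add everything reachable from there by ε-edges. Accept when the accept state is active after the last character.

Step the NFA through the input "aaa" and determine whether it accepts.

start: ε-closure({0}) = {0}
'a' @ 1: {1,2,3,4}  [accepting]
'a' @ 2: {3,4,5}  [accepting]
'a' @ 3: {3,4,5}  [accepting]
end set {3,4,5} — state 3 in

Answer: ACCEPT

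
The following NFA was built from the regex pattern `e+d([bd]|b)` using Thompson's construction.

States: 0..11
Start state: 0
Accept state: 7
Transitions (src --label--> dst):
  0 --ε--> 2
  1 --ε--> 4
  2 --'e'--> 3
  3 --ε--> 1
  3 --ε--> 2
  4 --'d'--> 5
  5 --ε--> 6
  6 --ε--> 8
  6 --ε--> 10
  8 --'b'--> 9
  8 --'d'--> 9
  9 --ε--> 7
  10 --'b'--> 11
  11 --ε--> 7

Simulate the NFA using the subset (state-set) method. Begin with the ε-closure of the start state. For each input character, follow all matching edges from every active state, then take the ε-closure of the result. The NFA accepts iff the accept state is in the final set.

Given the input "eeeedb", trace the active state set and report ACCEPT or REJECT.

initial (ε-close {0}): {0,2}
'e' @ 1: {1,2,3,4}
'e' @ 2: {1,2,3,4}
'e' @ 3: {1,2,3,4}
'e' @ 4: {1,2,3,4}
'd' @ 5: {5,6,8,10}
'b' @ 6: {7,9,11}  ✓accept
end set {7,9,11} — state 7 in

Answer: ACCEPT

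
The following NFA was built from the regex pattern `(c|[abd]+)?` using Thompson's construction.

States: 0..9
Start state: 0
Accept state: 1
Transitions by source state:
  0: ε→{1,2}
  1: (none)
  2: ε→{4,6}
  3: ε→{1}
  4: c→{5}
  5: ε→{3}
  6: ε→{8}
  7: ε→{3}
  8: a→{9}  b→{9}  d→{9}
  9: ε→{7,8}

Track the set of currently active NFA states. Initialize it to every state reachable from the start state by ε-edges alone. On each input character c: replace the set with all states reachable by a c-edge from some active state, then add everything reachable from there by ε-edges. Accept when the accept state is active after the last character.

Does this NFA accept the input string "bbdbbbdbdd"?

Answer: ACCEPT

Derivation:
initial (ε-close {0}): {0,1,2,4,6,8}
'b' @ 1: {1,3,7,8,9}  (accept∈set)
'b' @ 2: {1,3,7,8,9}  (accept∈set)
'd' @ 3: {1,3,7,8,9}  (accept∈set)
'b' @ 4: {1,3,7,8,9}  (accept∈set)
'b' @ 5: {1,3,7,8,9}  (accept∈set)
'b' @ 6: {1,3,7,8,9}  (accept∈set)
'd' @ 7: {1,3,7,8,9}  (accept∈set)
'b' @ 8: {1,3,7,8,9}  (accept∈set)
'd' @ 9: {1,3,7,8,9}  (accept∈set)
'd' @ 10: {1,3,7,8,9}  (accept∈set)
final: {1,3,7,8,9}; accept 1 in set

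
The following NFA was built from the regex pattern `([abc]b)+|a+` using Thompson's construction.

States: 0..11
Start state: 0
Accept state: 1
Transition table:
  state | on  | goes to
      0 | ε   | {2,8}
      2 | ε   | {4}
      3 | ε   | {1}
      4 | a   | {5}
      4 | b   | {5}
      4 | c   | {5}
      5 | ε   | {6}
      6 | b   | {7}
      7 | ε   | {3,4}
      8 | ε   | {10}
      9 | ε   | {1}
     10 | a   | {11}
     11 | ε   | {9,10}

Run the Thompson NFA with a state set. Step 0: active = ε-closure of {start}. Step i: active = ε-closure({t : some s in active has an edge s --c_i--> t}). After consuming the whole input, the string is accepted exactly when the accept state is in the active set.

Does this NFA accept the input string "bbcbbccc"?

S₀ = ε-closure({0}) = {0,2,4,8,10}
'b' @ 1: {5,6}
'b' @ 2: {1,3,4,7}  [accepting]
'c' @ 3: {5,6}
'b' @ 4: {1,3,4,7}  [accepting]
'b' @ 5: {5,6}
'c' @ 6: {}  — dead — no transitions
rest 'cc' ignored (set empty)
final: {}; accept 1 not in set

Answer: REJECT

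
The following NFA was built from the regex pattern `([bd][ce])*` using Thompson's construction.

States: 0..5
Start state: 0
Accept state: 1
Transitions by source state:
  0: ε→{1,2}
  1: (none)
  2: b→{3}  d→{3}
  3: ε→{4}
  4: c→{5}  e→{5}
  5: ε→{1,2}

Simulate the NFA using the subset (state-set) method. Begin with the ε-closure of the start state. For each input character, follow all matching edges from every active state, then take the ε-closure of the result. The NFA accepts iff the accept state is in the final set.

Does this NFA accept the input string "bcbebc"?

initial (ε-close {0}): {0,1,2}
'b' @ 1: {3,4}
'c' @ 2: {1,2,5}  ✓accept
'b' @ 3: {3,4}
'e' @ 4: {1,2,5}  ✓accept
'b' @ 5: {3,4}
'c' @ 6: {1,2,5}  ✓accept
after full input: {1,2,5}  (accept=1 in)

Answer: ACCEPT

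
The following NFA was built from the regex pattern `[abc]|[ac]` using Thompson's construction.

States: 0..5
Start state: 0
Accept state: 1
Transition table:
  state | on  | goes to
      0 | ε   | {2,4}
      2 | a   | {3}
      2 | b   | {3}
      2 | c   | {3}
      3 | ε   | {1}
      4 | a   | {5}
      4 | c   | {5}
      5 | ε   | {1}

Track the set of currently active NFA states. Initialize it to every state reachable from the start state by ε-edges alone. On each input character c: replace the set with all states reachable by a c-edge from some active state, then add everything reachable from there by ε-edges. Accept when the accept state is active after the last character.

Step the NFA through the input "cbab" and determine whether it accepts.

Answer: REJECT

Steps:
start: ε-closure({0}) = {0,2,4}
'c' @ 1: {1,3,5}  ✓accept
'b' @ 2: {}  — state set empty
rest 'ab' ignored (set empty)
final: {}; accept 1 not in set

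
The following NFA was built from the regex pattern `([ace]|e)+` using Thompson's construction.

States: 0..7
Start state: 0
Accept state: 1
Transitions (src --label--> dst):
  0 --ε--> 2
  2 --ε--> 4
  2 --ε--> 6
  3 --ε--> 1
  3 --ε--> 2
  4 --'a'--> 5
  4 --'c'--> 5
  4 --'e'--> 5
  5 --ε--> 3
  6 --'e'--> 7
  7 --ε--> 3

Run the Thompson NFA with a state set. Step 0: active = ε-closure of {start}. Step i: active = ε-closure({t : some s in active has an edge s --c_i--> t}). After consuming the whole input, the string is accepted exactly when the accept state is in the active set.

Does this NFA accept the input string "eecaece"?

start: ε-closure({0}) = {0,2,4,6}
'e' @ 1: {1,2,3,4,5,6,7}  (accept∈set)
'e' @ 2: {1,2,3,4,5,6,7}  (accept∈set)
'c' @ 3: {1,2,3,4,5,6}  (accept∈set)
'a' @ 4: {1,2,3,4,5,6}  (accept∈set)
'e' @ 5: {1,2,3,4,5,6,7}  (accept∈set)
'c' @ 6: {1,2,3,4,5,6}  (accept∈set)
'e' @ 7: {1,2,3,4,5,6,7}  (accept∈set)
after full input: {1,2,3,4,5,6,7}  (accept=1 in)

Answer: ACCEPT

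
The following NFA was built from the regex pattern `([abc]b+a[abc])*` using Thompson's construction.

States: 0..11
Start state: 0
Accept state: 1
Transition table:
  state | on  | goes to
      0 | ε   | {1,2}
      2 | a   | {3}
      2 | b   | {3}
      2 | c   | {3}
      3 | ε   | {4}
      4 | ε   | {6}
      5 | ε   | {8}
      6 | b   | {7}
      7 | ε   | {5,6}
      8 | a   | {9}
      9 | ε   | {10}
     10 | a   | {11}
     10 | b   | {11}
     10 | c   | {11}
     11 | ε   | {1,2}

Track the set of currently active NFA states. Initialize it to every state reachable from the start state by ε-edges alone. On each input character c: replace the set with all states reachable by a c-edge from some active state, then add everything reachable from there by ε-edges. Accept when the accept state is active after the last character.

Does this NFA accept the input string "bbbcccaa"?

Answer: REJECT

Steps:
S₀ = ε-closure({0}) = {0,1,2}
'b' @ 1: {3,4,6}
'b' @ 2: {5,6,7,8}
'b' @ 3: {5,6,7,8}
'c' @ 4: {}  — state set empty
rest 'ccaa' ignored (set empty)
end set {} — state 1 not in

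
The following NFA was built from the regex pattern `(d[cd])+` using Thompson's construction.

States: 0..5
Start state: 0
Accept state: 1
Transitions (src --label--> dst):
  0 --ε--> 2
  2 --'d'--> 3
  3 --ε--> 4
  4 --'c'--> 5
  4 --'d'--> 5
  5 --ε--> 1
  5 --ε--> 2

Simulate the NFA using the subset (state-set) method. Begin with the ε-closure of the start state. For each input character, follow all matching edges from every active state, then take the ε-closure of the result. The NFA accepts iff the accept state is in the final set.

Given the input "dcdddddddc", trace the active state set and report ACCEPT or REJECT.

initial (ε-close {0}): {0,2}
'd' @ 1: {3,4}
'c' @ 2: {1,2,5}  (accept∈set)
'd' @ 3: {3,4}
'd' @ 4: {1,2,5}  (accept∈set)
'd' @ 5: {3,4}
'd' @ 6: {1,2,5}  (accept∈set)
'd' @ 7: {3,4}
'd' @ 8: {1,2,5}  (accept∈set)
'd' @ 9: {3,4}
'c' @ 10: {1,2,5}  (accept∈set)
end set {1,2,5} — state 1 in

Answer: ACCEPT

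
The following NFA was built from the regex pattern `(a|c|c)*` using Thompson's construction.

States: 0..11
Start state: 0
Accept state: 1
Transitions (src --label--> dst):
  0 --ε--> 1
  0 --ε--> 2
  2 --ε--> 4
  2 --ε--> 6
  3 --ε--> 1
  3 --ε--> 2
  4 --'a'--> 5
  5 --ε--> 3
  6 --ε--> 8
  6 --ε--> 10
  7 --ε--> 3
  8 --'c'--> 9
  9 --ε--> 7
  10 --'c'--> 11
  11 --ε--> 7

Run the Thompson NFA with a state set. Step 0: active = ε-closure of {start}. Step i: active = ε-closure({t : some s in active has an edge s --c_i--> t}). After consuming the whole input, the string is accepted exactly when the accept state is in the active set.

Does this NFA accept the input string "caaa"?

start: ε-closure({0}) = {0,1,2,4,6,8,10}
'c' @ 1: {1,2,3,4,6,7,8,9,10,11}  [accepting]
'a' @ 2: {1,2,3,4,5,6,8,10}  [accepting]
'a' @ 3: {1,2,3,4,5,6,8,10}  [accepting]
'a' @ 4: {1,2,3,4,5,6,8,10}  [accepting]
after full input: {1,2,3,4,5,6,8,10}  (accept=1 in)

Answer: ACCEPT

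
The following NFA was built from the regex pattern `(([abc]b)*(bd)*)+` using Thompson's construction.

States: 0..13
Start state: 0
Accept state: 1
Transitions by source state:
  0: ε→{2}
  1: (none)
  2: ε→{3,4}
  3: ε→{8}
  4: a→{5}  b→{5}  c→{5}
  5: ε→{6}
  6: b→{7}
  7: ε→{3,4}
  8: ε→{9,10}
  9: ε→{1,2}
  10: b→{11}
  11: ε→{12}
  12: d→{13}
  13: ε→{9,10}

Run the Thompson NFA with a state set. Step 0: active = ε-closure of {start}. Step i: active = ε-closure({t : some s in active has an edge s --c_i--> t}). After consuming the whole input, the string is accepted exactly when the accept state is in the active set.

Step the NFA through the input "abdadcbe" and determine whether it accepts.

Answer: REJECT

Trace:
S₀ = ε-closure({0}) = {0,1,2,3,4,8,9,10}
'a' @ 1: {5,6}
'b' @ 2: {1,2,3,4,7,8,9,10}  (accept∈set)
'd' @ 3: {}  — dead — no transitions
rest 'adcbe' ignored (set empty)
final: {}; accept 1 not in set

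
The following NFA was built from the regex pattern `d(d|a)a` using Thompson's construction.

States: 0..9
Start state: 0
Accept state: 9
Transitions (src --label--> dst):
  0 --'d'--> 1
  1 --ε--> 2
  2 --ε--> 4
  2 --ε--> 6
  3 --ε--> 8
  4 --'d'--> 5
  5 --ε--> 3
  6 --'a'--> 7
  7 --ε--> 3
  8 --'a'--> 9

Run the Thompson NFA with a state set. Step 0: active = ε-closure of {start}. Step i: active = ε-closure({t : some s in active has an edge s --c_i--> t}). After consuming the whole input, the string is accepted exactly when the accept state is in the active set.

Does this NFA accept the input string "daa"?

S₀ = ε-closure({0}) = {0}
'd' @ 1: {1,2,4,6}
'a' @ 2: {3,7,8}
'a' @ 3: {9}  [accepting]
final: {9}; accept 9 in set

Answer: ACCEPT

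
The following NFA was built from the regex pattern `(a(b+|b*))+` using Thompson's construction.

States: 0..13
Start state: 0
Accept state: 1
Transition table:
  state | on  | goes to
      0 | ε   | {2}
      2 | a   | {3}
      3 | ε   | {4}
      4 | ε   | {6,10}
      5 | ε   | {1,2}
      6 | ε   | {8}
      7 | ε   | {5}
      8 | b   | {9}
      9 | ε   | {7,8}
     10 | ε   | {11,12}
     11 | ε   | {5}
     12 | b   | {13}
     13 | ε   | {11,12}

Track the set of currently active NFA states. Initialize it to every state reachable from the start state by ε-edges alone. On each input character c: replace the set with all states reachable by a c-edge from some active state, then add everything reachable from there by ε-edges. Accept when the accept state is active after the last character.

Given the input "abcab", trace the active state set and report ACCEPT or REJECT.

Answer: REJECT

Steps:
start: ε-closure({0}) = {0,2}
'a' @ 1: {1,2,3,4,5,6,8,10,11,12}  ✓accept
'b' @ 2: {1,2,5,7,8,9,11,12,13}  ✓accept
'c' @ 3: {}  — dead — no transitions
rest 'ab' ignored (set empty)
final: {}; accept 1 not in set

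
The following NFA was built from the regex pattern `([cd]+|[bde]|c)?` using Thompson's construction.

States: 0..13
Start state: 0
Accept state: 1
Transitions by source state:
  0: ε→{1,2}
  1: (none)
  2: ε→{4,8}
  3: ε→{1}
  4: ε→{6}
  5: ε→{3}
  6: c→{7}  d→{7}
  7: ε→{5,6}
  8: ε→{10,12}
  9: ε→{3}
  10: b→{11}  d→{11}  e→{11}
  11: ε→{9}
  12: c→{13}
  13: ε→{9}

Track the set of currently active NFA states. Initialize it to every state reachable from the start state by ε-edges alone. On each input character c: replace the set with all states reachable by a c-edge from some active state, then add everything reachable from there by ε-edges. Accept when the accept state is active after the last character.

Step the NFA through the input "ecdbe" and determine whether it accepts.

start: ε-closure({0}) = {0,1,2,4,6,8,10,12}
'e' @ 1: {1,3,9,11}  ✓accept
'c' @ 2: {}  — state set empty
rest 'dbe' ignored (set empty)
after full input: {}  (accept=1 not in)

Answer: REJECT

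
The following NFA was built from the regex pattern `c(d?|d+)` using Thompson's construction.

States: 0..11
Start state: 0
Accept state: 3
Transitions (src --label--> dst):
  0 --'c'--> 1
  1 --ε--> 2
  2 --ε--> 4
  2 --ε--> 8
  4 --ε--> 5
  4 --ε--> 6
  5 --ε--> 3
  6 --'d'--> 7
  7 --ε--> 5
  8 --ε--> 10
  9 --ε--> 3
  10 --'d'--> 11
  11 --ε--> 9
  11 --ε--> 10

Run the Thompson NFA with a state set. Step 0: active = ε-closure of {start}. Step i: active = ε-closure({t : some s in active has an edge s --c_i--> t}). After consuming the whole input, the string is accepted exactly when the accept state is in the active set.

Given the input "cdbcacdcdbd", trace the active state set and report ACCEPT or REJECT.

Answer: REJECT

Derivation:
start: ε-closure({0}) = {0}
'c' @ 1: {1,2,3,4,5,6,8,10}  ✓accept
'd' @ 2: {3,5,7,9,10,11}  ✓accept
'b' @ 3: {}  — no active states
rest 'cacdcdbd' ignored (set empty)
final: {}; accept 3 not in set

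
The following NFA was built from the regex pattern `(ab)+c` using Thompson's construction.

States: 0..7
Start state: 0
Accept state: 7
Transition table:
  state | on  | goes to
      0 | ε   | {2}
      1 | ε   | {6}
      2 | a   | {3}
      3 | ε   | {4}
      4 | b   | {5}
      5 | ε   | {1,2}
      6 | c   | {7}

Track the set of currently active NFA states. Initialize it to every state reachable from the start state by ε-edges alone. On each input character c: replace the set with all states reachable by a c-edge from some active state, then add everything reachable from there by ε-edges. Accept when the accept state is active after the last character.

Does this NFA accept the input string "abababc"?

Answer: ACCEPT

Trace:
initial (ε-close {0}): {0,2}
'a' @ 1: {3,4}
'b' @ 2: {1,2,5,6}
'a' @ 3: {3,4}
'b' @ 4: {1,2,5,6}
'a' @ 5: {3,4}
'b' @ 6: {1,2,5,6}
'c' @ 7: {7}  ✓accept
end set {7} — state 7 in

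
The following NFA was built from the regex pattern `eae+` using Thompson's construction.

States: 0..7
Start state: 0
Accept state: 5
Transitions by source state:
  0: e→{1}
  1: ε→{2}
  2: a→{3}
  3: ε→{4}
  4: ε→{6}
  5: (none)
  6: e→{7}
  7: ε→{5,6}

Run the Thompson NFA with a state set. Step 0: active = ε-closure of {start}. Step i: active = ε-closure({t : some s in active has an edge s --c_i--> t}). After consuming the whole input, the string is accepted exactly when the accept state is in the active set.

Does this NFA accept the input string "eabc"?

Answer: REJECT

Trace:
initial (ε-close {0}): {0}
'e' @ 1: {1,2}
'a' @ 2: {3,4,6}
'b' @ 3: {}  — state set empty
rest 'c' ignored (set empty)
final: {}; accept 5 not in set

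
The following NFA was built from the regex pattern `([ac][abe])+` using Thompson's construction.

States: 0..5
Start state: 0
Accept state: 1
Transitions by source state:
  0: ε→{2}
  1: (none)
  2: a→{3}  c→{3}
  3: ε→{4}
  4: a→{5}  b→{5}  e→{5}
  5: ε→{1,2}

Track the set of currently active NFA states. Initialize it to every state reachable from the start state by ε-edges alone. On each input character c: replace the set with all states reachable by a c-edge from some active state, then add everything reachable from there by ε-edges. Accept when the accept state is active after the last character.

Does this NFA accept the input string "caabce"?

start: ε-closure({0}) = {0,2}
'c' @ 1: {3,4}
'a' @ 2: {1,2,5}  (accept∈set)
'a' @ 3: {3,4}
'b' @ 4: {1,2,5}  (accept∈set)
'c' @ 5: {3,4}
'e' @ 6: {1,2,5}  (accept∈set)
final: {1,2,5}; accept 1 in set

Answer: ACCEPT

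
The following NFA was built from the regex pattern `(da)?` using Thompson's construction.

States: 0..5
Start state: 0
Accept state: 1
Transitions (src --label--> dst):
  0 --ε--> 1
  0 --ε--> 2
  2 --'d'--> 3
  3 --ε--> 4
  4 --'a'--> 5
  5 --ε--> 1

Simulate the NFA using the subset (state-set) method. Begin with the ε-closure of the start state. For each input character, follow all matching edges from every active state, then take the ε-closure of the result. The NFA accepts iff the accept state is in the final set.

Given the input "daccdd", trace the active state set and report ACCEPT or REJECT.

initial (ε-close {0}): {0,1,2}
'd' @ 1: {3,4}
'a' @ 2: {1,5}  [accepting]
'c' @ 3: {}  — state set empty
rest 'cdd' ignored (set empty)
final: {}; accept 1 not in set

Answer: REJECT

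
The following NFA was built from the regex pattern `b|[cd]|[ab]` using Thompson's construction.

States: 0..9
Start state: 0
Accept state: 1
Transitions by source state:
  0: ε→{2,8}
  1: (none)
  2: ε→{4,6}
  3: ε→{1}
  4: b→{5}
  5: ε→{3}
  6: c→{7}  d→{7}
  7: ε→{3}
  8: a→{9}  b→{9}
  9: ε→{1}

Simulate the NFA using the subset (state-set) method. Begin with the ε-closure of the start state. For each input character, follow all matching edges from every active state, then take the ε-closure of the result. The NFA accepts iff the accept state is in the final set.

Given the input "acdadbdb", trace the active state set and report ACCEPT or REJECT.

Answer: REJECT

Trace:
start: ε-closure({0}) = {0,2,4,6,8}
'a' @ 1: {1,9}  ✓accept
'c' @ 2: {}  — no active states
rest 'dadbdb' ignored (set empty)
after full input: {}  (accept=1 not in)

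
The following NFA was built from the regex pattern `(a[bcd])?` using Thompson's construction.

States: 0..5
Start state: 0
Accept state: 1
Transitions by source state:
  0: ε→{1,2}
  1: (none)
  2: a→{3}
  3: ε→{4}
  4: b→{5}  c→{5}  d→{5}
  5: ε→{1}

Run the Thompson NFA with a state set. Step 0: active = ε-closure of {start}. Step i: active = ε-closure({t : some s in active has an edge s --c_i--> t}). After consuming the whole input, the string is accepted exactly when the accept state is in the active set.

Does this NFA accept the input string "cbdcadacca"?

Answer: REJECT

Steps:
start: ε-closure({0}) = {0,1,2}
'c' @ 1: {}  — dead — no transitions
rest 'bdcadacca' ignored (set empty)
final: {}; accept 1 not in set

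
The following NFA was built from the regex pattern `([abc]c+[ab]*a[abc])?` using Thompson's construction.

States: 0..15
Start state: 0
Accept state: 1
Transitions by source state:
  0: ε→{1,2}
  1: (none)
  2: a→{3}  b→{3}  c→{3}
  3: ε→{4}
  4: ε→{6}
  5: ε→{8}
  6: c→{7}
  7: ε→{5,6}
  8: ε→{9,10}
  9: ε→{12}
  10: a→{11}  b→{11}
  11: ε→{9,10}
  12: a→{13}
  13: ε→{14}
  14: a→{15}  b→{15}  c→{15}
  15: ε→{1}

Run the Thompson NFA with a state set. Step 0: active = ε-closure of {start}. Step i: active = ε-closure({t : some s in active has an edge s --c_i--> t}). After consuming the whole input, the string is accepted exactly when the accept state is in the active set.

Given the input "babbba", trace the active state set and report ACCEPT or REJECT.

S₀ = ε-closure({0}) = {0,1,2}
'b' @ 1: {3,4,6}
'a' @ 2: {}  — no active states
rest 'bbba' ignored (set empty)
final: {}; accept 1 not in set

Answer: REJECT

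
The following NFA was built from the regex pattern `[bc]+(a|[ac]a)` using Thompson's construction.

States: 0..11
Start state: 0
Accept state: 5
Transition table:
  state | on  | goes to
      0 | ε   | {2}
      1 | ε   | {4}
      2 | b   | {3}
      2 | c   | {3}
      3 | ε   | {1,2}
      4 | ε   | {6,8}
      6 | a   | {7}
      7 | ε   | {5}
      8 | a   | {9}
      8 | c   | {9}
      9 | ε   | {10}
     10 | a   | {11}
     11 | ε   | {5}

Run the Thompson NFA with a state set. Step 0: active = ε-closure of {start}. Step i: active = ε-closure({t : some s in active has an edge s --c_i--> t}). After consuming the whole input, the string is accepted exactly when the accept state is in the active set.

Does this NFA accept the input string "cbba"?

Answer: ACCEPT

Trace:
start: ε-closure({0}) = {0,2}
'c' @ 1: {1,2,3,4,6,8}
'b' @ 2: {1,2,3,4,6,8}
'b' @ 3: {1,2,3,4,6,8}
'a' @ 4: {5,7,9,10}  ✓accept
after full input: {5,7,9,10}  (accept=5 in)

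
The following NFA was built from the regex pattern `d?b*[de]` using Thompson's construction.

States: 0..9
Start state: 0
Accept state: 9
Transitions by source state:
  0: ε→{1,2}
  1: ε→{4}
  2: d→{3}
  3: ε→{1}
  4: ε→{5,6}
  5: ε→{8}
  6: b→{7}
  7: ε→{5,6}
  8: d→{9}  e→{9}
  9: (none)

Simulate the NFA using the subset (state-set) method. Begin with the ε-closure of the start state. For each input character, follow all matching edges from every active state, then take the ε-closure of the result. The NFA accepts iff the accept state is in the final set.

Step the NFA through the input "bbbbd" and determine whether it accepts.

S₀ = ε-closure({0}) = {0,1,2,4,5,6,8}
'b' @ 1: {5,6,7,8}
'b' @ 2: {5,6,7,8}
'b' @ 3: {5,6,7,8}
'b' @ 4: {5,6,7,8}
'd' @ 5: {9}  ✓accept
end set {9} — state 9 in

Answer: ACCEPT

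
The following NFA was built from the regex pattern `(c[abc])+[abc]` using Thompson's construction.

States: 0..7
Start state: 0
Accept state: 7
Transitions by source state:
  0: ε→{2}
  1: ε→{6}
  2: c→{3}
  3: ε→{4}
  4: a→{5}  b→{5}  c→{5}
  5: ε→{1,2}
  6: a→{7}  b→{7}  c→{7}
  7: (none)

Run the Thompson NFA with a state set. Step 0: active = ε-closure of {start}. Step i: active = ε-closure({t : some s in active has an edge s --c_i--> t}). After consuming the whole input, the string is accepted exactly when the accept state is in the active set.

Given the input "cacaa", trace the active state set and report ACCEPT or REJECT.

S₀ = ε-closure({0}) = {0,2}
'c' @ 1: {3,4}
'a' @ 2: {1,2,5,6}
'c' @ 3: {3,4,7}  [accepting]
'a' @ 4: {1,2,5,6}
'a' @ 5: {7}  [accepting]
end set {7} — state 7 in

Answer: ACCEPT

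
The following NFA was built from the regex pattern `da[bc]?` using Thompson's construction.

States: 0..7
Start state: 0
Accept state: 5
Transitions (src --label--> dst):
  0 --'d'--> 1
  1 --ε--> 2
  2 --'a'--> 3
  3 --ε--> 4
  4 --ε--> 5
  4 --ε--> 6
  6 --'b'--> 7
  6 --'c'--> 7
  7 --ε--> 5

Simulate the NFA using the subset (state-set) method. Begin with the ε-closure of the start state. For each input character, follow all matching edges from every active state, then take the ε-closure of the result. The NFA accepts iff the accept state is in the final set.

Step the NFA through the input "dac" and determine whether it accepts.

Answer: ACCEPT

Derivation:
initial (ε-close {0}): {0}
'd' @ 1: {1,2}
'a' @ 2: {3,4,5,6}  ✓accept
'c' @ 3: {5,7}  ✓accept
end set {5,7} — state 5 in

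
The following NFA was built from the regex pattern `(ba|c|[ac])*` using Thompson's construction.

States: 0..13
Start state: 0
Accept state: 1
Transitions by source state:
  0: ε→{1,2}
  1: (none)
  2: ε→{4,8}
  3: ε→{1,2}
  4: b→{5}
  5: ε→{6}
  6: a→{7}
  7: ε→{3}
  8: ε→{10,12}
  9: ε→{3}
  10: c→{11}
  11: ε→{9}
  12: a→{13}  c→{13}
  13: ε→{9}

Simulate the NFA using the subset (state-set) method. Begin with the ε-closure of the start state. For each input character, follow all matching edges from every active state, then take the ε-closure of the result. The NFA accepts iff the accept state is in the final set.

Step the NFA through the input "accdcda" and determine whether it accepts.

Answer: REJECT

Derivation:
initial (ε-close {0}): {0,1,2,4,8,10,12}
'a' @ 1: {1,2,3,4,8,9,10,12,13}  (accept∈set)
'c' @ 2: {1,2,3,4,8,9,10,11,12,13}  (accept∈set)
'c' @ 3: {1,2,3,4,8,9,10,11,12,13}  (accept∈set)
'd' @ 4: {}  — dead — no transitions
rest 'cda' ignored (set empty)
end set {} — state 1 not in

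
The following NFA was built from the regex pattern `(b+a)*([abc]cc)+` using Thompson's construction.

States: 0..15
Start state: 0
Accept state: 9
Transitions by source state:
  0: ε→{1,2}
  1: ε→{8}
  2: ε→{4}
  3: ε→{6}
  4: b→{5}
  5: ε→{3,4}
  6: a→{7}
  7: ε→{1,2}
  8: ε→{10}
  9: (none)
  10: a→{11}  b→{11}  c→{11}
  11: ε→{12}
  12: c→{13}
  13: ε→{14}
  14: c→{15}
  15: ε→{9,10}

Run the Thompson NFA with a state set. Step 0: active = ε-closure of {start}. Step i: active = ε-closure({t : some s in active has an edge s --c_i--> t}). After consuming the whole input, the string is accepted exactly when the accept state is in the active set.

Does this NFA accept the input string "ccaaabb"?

Answer: REJECT

Derivation:
initial (ε-close {0}): {0,1,2,4,8,10}
'c' @ 1: {11,12}
'c' @ 2: {13,14}
'a' @ 3: {}  — dead — no transitions
rest 'aabb' ignored (set empty)
end set {} — state 9 not in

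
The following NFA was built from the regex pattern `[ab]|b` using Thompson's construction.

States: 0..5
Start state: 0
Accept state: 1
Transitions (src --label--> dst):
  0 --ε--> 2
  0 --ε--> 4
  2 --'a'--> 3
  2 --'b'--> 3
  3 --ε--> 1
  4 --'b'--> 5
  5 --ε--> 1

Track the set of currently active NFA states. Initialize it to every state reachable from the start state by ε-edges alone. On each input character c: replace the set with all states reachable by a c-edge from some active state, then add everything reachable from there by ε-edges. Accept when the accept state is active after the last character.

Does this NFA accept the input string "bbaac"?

Answer: REJECT

Derivation:
start: ε-closure({0}) = {0,2,4}
'b' @ 1: {1,3,5}  (accept∈set)
'b' @ 2: {}  — no active states
rest 'aac' ignored (set empty)
end set {} — state 1 not in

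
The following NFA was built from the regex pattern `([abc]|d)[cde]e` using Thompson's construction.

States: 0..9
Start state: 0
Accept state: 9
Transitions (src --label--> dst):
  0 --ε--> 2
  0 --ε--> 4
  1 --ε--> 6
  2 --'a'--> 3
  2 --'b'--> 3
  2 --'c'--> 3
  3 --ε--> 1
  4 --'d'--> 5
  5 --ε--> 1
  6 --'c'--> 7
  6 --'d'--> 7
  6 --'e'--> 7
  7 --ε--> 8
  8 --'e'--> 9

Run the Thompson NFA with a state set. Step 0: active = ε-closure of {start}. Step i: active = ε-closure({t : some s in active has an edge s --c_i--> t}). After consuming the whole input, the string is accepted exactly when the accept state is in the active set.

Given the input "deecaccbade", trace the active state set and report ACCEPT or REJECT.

start: ε-closure({0}) = {0,2,4}
'd' @ 1: {1,5,6}
'e' @ 2: {7,8}
'e' @ 3: {9}  (accept∈set)
'c' @ 4: {}  — dead — no transitions
rest 'accbade' ignored (set empty)
after full input: {}  (accept=9 not in)

Answer: REJECT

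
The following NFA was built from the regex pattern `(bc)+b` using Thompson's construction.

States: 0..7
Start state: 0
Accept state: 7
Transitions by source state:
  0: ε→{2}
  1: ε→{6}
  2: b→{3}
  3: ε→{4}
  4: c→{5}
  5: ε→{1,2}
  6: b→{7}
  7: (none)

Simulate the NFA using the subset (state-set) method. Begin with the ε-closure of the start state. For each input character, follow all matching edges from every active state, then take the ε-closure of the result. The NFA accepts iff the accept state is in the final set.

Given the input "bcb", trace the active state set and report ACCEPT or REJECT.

Answer: ACCEPT

Derivation:
initial (ε-close {0}): {0,2}
'b' @ 1: {3,4}
'c' @ 2: {1,2,5,6}
'b' @ 3: {3,4,7}  (accept∈set)
after full input: {3,4,7}  (accept=7 in)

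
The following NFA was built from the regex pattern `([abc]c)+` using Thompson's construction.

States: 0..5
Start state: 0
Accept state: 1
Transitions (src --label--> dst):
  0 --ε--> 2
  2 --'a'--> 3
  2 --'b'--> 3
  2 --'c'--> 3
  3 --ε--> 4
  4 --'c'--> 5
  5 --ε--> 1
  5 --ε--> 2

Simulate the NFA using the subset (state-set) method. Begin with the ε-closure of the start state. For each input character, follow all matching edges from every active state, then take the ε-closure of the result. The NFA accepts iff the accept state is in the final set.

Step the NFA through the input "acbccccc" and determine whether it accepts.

Answer: ACCEPT

Derivation:
initial (ε-close {0}): {0,2}
'a' @ 1: {3,4}
'c' @ 2: {1,2,5}  (accept∈set)
'b' @ 3: {3,4}
'c' @ 4: {1,2,5}  (accept∈set)
'c' @ 5: {3,4}
'c' @ 6: {1,2,5}  (accept∈set)
'c' @ 7: {3,4}
'c' @ 8: {1,2,5}  (accept∈set)
after full input: {1,2,5}  (accept=1 in)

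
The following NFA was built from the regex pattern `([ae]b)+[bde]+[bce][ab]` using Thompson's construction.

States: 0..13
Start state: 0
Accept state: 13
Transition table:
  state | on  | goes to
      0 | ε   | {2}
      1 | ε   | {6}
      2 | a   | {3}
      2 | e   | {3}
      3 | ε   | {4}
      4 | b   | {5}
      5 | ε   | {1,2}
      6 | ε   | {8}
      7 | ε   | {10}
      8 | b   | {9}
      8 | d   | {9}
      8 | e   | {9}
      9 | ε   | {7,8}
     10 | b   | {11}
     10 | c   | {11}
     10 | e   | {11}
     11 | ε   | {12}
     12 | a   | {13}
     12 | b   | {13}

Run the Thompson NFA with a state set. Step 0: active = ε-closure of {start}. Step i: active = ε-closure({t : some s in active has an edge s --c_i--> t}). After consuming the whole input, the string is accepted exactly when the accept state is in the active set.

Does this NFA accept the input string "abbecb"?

initial (ε-close {0}): {0,2}
'a' @ 1: {3,4}
'b' @ 2: {1,2,5,6,8}
'b' @ 3: {7,8,9,10}
'e' @ 4: {7,8,9,10,11,12}
'c' @ 5: {11,12}
'b' @ 6: {13}  ✓accept
after full input: {13}  (accept=13 in)

Answer: ACCEPT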